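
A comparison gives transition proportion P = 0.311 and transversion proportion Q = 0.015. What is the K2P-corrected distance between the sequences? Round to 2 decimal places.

0.51

Under the Kimura two-parameter model, d = −½ ln(1 − 2P − Q) − ¼ ln(1 − 2Q).
1 − 2P − Q = 0.363, giving −½ ln(0.363) = 0.506676.
1 − 2Q = 0.97, giving −¼ ln(0.97) = 0.007615.
d = 0.506676 + 0.007615 = 0.514291.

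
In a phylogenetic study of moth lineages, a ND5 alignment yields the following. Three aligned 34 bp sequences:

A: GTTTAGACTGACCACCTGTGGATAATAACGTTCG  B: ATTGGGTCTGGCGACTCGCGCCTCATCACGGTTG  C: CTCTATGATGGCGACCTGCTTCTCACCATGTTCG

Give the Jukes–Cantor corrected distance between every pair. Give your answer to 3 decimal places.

d(A,B) = 0.665, d(A,C) = 0.665, d(B,C) = 0.665

A–B: 15/34 sites differ → p ≈ 0.441176, d = −0.75 ln(1 − 0.588235) = 0.665477 ≈ 0.665.
A–C: 15/34 sites differ → p ≈ 0.441176, d = −0.75 ln(1 − 0.588235) = 0.665477 ≈ 0.665.
B–C: 15/34 sites differ → p ≈ 0.441176, d = −0.75 ln(1 − 0.588235) = 0.665477 ≈ 0.665.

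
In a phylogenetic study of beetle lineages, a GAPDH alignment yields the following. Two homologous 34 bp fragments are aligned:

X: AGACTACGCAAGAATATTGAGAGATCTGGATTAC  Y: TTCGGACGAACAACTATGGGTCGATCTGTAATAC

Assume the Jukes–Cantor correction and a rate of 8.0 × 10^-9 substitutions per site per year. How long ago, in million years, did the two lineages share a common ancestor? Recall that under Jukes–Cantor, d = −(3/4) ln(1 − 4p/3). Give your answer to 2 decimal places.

41.59

The sequences differ at 15 of 34 sites, so p = 15/34 ≈ 0.441176.
d = −(3/4) ln(1 − 4p/3) = −0.75 ln(1 − 0.588235) = −0.75 ln(0.411765)
  = −0.75 × (-0.887302) = 0.665477 substitutions/site.
Under a molecular clock d = 2μt, so t = d/(2μ) = 0.665477 / (2 × 8.0 × 10^-9) = 41.59 million years.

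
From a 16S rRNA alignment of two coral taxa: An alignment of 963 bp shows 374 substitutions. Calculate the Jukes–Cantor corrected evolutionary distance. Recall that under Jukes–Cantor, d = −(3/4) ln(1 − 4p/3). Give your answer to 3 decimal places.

0.547

p = 374/963 ≈ 0.38837.
d = −(3/4) ln(1 − 4p/3) = −0.75 ln(1 − 0.517827) = −0.75 ln(0.482173)
  = −0.75 × (-0.729452) = 0.547089 substitutions/site.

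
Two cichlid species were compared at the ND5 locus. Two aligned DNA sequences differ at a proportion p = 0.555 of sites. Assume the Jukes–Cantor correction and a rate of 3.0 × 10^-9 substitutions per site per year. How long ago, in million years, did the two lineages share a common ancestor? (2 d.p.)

d = −(3/4) ln(1 − 4p/3) = −0.75 ln(1 − 0.74) = −0.75 ln(0.26)
  = −0.75 × (-1.347074) = 1.010306 substitutions/site.
Under a molecular clock d = 2μt, so t = d/(2μ) = 1.010306 / (2 × 3.0 × 10^-9) = 168.38 million years.

168.38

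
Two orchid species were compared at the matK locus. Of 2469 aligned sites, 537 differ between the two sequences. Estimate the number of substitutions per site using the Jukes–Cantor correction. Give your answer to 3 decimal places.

0.257

p = 537/2469 ≈ 0.217497.
d = −(3/4) ln(1 − 4p/3) = −0.75 ln(1 − 0.289996) = −0.75 ln(0.710004)
  = −0.75 × (-0.342485) = 0.256864 substitutions/site.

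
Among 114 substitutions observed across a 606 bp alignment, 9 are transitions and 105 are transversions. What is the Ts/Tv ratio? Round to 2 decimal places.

0.09

R = 9/105 = 0.085714… ≈ 0.09 (to 2 d.p.).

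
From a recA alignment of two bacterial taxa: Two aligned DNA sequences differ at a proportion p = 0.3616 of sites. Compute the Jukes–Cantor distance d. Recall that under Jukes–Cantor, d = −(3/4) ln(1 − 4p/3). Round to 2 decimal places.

d = −(3/4) ln(1 − 4p/3) = −0.75 ln(1 − 0.482133) = −0.75 ln(0.517867)
  = −0.75 × (-0.658037) = 0.493528 substitutions/site.

0.49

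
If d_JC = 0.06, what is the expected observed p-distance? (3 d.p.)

0.058

p = (3/4)(1 − e^(−4d/3)) = 0.75 × (1 − e^(-0.08)) = 0.75 × (1 − 0.923116) = 0.057663.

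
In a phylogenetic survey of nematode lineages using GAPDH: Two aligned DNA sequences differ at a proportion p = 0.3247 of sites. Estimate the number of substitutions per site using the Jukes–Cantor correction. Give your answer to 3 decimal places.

d = −(3/4) ln(1 − 4p/3) = −0.75 ln(1 − 0.432933) = −0.75 ln(0.567067)
  = −0.75 × (-0.567278) = 0.425459 substitutions/site.

0.425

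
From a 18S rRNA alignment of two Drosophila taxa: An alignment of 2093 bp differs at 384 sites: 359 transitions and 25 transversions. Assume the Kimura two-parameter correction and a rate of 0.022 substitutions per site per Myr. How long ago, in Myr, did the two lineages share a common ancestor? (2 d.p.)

P = 359/2093 ≈ 0.171524 and Q = 25/2093 ≈ 0.011945.
Under the Kimura two-parameter model, d = −½ ln(1 − 2P − Q) − ¼ ln(1 − 2Q).
1 − 2P − Q = 0.645007, giving −½ ln(0.645007) = 0.219247.
1 − 2Q = 0.97611, giving −¼ ln(0.97611) = 0.006045.
d = 0.219247 + 0.006045 = 0.225292.
Under a molecular clock d = 2μt, so t = d/(2μ) = 0.225292 / (2 × 0.022) = 5.12 Myr.

5.12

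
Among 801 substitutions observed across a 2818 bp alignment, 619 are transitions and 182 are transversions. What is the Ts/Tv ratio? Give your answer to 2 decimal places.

3.40

R = 619/182 = 3.401098… ≈ 3.40 (to 2 d.p.).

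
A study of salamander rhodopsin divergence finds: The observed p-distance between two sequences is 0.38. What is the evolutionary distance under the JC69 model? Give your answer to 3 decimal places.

d = −(3/4) ln(1 − 4p/3) = −0.75 ln(1 − 0.506667) = −0.75 ln(0.493333)
  = −0.75 × (-0.706571) = 0.529928 substitutions/site.

0.530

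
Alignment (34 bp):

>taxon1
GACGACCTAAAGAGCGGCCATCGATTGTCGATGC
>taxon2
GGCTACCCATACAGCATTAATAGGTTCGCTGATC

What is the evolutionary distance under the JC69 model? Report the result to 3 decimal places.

The sequences differ at 17 of 34 sites, so p = 17/34 = 0.5.
d = −(3/4) ln(1 − 4p/3) = −0.75 ln(1 − 0.666667) = −0.75 ln(0.333333)
  = −0.75 × (-1.098613) = 0.823960 substitutions/site.

0.824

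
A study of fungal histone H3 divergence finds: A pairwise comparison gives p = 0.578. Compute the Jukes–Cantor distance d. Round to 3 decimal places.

1.104

d = −(3/4) ln(1 − 4p/3) = −0.75 ln(1 − 0.770667) = −0.75 ln(0.229333)
  = −0.75 × (-1.472580) = 1.104435 substitutions/site.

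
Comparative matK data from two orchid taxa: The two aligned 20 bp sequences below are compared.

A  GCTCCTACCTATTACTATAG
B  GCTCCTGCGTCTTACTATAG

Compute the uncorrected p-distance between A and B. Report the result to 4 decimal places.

0.1500

The sequences differ at 3 of 20 positions (sites 7, 9, 11).
p = 3/20 = 0.1500.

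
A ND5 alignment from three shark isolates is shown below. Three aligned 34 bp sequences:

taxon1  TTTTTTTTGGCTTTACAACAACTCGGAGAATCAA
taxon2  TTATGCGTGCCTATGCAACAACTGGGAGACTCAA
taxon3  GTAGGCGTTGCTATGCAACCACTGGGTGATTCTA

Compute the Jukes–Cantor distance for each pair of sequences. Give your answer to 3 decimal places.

taxon1–taxon2: 9/34 sites differ → p ≈ 0.264706, d = −0.75 ln(1 − 0.352941) = 0.326488 ≈ 0.326.
taxon1–taxon3: 14/34 sites differ → p ≈ 0.411765, d = −0.75 ln(1 − 0.54902) = 0.597249 ≈ 0.597.
taxon2–taxon3: 8/34 sites differ → p ≈ 0.235294, d = −0.75 ln(1 − 0.313725) = 0.282358 ≈ 0.282.

d(taxon1,taxon2) = 0.326, d(taxon1,taxon3) = 0.597, d(taxon2,taxon3) = 0.282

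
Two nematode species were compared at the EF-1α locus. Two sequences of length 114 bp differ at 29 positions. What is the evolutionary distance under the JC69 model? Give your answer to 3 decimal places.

p = 29/114 ≈ 0.254386.
d = −(3/4) ln(1 − 4p/3) = −0.75 ln(1 − 0.339181) = −0.75 ln(0.660819)
  = −0.75 × (-0.414275) = 0.310706 substitutions/site.

0.311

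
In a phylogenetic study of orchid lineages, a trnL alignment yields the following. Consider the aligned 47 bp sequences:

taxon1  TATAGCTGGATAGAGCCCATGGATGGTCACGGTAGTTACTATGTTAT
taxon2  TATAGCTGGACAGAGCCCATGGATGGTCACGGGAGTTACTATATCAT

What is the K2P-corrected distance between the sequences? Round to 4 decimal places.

0.0915

Of 47 sites, 3 differences are transitions and 1 are transversions, so P = 3/47 ≈ 0.06383 and Q = 1/47 ≈ 0.021277.
Under the Kimura two-parameter model, d = −½ ln(1 − 2P − Q) − ¼ ln(1 − 2Q).
1 − 2P − Q = 0.851063, giving −½ ln(0.851063) = 0.080635.
1 − 2Q = 0.957446, giving −¼ ln(0.957446) = 0.010871.
d = 0.080635 + 0.010871 = 0.091506.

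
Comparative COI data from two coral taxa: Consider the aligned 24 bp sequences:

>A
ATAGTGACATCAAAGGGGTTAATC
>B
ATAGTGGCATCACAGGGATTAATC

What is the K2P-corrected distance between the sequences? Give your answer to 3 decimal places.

0.139

Of 24 sites, 2 differences are transitions and 1 are transversions, so P = 2/24 ≈ 0.083333 and Q = 1/24 ≈ 0.041667.
Under the Kimura two-parameter model, d = −½ ln(1 − 2P − Q) − ¼ ln(1 − 2Q).
1 − 2P − Q = 0.791667, giving −½ ln(0.791667) = 0.116807.
1 − 2Q = 0.916666, giving −¼ ln(0.916666) = 0.021753.
d = 0.116807 + 0.021753 = 0.138560.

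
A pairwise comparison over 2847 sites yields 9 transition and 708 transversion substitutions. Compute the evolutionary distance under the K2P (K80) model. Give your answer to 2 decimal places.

P = 9/2847 ≈ 0.003161 and Q = 708/2847 ≈ 0.248683.
Under the Kimura two-parameter model, d = −½ ln(1 − 2P − Q) − ¼ ln(1 − 2Q).
1 − 2P − Q = 0.744995, giving −½ ln(0.744995) = 0.147189.
1 − 2Q = 0.502634, giving −¼ ln(0.502634) = 0.171973.
d = 0.147189 + 0.171973 = 0.319162.

0.32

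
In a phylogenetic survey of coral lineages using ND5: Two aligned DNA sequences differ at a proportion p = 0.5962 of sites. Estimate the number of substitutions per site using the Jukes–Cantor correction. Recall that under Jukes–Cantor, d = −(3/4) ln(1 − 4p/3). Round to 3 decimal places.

1.188

d = −(3/4) ln(1 − 4p/3) = −0.75 ln(1 − 0.794933) = −0.75 ln(0.205067)
  = −0.75 × (-1.584419) = 1.188314 substitutions/site.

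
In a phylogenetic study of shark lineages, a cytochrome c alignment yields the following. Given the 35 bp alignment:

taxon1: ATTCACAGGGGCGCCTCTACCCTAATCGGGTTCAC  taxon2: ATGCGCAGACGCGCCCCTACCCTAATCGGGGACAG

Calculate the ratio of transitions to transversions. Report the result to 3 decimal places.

0.600

Transitions are A↔G and C↔T; transversions are all other mismatches.
Transitions: 3. Transversions: 5.
R = 3/5 = 0.600.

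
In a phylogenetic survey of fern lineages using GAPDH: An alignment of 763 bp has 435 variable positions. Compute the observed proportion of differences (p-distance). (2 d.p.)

p = 435/763 = 0.570117… ≈ 0.57 (to 2 d.p.).

0.57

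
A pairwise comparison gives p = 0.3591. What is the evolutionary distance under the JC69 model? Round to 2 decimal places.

d = −(3/4) ln(1 − 4p/3) = −0.75 ln(1 − 0.4788) = −0.75 ln(0.5212)
  = −0.75 × (-0.651621) = 0.488716 substitutions/site.

0.49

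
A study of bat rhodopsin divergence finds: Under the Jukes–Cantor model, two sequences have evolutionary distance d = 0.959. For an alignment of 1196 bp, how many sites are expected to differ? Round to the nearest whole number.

Invert JC69: p = (3/4)(1 − e^(−4d/3)) = 0.75 × (1 − e^(-1.278667)) = 0.75 × (1 − 0.278408) = 0.541194.
Expected differing sites = pL ≈ 0.541194 × 1196 = 647.268024 ≈ 647.

647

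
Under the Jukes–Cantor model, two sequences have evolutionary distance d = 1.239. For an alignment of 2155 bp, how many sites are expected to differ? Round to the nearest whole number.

Invert JC69: p = (3/4)(1 − e^(−4d/3)) = 0.75 × (1 − e^(-1.652)) = 0.75 × (1 − 0.191666) = 0.606251.
Expected differing sites = pL ≈ 0.606251 × 2155 = 1306.470905 ≈ 1306.

1306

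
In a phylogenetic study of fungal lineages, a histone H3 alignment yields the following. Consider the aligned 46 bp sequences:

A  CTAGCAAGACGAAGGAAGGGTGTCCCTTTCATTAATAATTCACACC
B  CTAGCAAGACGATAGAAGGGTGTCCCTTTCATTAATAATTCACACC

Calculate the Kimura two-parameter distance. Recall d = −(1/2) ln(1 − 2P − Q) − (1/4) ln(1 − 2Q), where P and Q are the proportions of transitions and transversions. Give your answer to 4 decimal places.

Of 46 sites, 1 differences are transitions and 1 are transversions, so P = 1/46 ≈ 0.021739 and Q = 1/46 ≈ 0.021739.
Under the Kimura two-parameter model, d = −½ ln(1 − 2P − Q) − ¼ ln(1 − 2Q).
1 − 2P − Q = 0.934783, giving −½ ln(0.934783) = 0.033720.
1 − 2Q = 0.956522, giving −¼ ln(0.956522) = 0.011113.
d = 0.033720 + 0.011113 = 0.044833.

0.0448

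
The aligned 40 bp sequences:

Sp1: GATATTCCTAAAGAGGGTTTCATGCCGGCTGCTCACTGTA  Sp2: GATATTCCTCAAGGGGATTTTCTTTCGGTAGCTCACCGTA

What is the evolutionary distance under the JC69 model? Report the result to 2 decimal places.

The sequences differ at 10 of 40 sites (10, 14, 17, 21, 22, 24, 25, 29, 30, 37), so p = 10/40 = 0.25.
d = −(3/4) ln(1 − 4p/3) = −0.75 ln(1 − 0.333333) = −0.75 ln(0.666667)
  = −0.75 × (-0.405465) = 0.304099 substitutions/site.

0.30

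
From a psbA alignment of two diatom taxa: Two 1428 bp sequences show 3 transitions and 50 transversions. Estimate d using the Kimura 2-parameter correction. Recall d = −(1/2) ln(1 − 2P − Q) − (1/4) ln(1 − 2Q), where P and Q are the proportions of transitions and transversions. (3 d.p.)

P = 3/1428 ≈ 0.002101 and Q = 50/1428 ≈ 0.035014.
Under the Kimura two-parameter model, d = −½ ln(1 − 2P − Q) − ¼ ln(1 − 2Q).
1 − 2P − Q = 0.960784, giving −½ ln(0.960784) = 0.020003.
1 − 2Q = 0.929972, giving −¼ ln(0.929972) = 0.018150.
d = 0.020003 + 0.018150 = 0.038153.

0.038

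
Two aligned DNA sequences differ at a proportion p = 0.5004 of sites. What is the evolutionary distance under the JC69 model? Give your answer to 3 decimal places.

0.825

d = −(3/4) ln(1 − 4p/3) = −0.75 ln(1 − 0.6672) = −0.75 ln(0.3328)
  = −0.75 × (-1.100214) = 0.825161 substitutions/site.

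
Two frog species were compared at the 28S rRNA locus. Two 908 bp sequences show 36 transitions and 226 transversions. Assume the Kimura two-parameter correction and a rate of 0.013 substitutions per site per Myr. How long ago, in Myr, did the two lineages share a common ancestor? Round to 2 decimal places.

14.27

P = 36/908 ≈ 0.039648 and Q = 226/908 ≈ 0.248899.
Under the Kimura two-parameter model, d = −½ ln(1 − 2P − Q) − ¼ ln(1 − 2Q).
1 − 2P − Q = 0.671805, giving −½ ln(0.671805) = 0.198894.
1 − 2Q = 0.502202, giving −¼ ln(0.502202) = 0.172188.
d = 0.198894 + 0.172188 = 0.371082.
Under a molecular clock d = 2μt, so t = d/(2μ) = 0.371082 / (2 × 0.013) = 14.27 Myr.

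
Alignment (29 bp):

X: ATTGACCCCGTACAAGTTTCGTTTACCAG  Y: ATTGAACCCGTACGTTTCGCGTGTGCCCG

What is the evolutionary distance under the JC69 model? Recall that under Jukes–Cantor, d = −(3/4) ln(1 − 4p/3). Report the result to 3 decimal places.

The sequences differ at 9 of 29 sites (6, 14, 15, 16, 18, 19, 23, 25, 28), so p = 9/29 ≈ 0.310345.
d = −(3/4) ln(1 − 4p/3) = −0.75 ln(1 − 0.413793) = −0.75 ln(0.586207)
  = −0.75 × (-0.534082) = 0.400562 substitutions/site.

0.401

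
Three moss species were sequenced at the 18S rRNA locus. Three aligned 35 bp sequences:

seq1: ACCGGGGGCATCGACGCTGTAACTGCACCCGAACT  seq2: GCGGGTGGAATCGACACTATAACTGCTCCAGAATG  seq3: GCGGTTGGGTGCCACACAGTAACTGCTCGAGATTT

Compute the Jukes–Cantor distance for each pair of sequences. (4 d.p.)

seq1–seq2: 10/35 sites differ → p ≈ 0.285714, d = −0.75 ln(1 − 0.380952) = 0.359679 ≈ 0.3597.
seq1–seq3: 15/35 sites differ → p ≈ 0.428571, d = −0.75 ln(1 − 0.571428) = 0.635472 ≈ 0.6355.
seq2–seq3: 10/35 sites differ → p ≈ 0.285714, d = −0.75 ln(1 − 0.380952) = 0.359679 ≈ 0.3597.

d(seq1,seq2) = 0.3597, d(seq1,seq3) = 0.6355, d(seq2,seq3) = 0.3597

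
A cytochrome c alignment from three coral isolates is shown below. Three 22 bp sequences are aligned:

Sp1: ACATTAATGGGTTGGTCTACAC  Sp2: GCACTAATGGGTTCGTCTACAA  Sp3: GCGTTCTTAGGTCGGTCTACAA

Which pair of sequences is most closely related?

Sp1–Sp2: 4/22 differ, p = 0.182, d = 0.208.
Sp1–Sp3: 7/22 differ, p = 0.318, d = 0.414.
Sp2–Sp3: 7/22 differ, p = 0.318, d = 0.414.
The smallest distance is between Sp1 and Sp2.

Sp1 and Sp2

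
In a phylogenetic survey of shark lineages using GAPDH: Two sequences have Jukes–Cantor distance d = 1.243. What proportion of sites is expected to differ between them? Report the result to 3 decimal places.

p = (3/4)(1 − e^(−4d/3)) = 0.75 × (1 − e^(-1.657333)) = 0.75 × (1 − 0.190647) = 0.607015.

0.607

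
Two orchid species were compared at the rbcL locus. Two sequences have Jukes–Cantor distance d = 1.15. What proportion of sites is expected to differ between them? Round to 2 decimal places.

0.59

p = (3/4)(1 − e^(−4d/3)) = 0.75 × (1 − e^(-1.533333)) = 0.75 × (1 − 0.215815) = 0.588139.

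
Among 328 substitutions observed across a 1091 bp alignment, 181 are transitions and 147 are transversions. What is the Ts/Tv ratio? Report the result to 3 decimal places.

1.231

R = 181/147 = 1.231292… ≈ 1.231 (to 3 d.p.).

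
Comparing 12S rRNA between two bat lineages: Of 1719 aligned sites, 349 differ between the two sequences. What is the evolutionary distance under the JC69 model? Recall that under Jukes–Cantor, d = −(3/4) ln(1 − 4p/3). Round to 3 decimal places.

p = 349/1719 ≈ 0.203025.
d = −(3/4) ln(1 − 4p/3) = −0.75 ln(1 − 0.2707) = −0.75 ln(0.7293)
  = −0.75 × (-0.315670) = 0.236753 substitutions/site.

0.237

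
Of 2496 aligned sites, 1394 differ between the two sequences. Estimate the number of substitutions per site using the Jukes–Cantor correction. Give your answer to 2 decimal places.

p = 1394/2496 ≈ 0.558494.
d = −(3/4) ln(1 − 4p/3) = −0.75 ln(1 − 0.744659) = −0.75 ln(0.255341)
  = −0.75 × (-1.365155) = 1.023866 substitutions/site.

1.02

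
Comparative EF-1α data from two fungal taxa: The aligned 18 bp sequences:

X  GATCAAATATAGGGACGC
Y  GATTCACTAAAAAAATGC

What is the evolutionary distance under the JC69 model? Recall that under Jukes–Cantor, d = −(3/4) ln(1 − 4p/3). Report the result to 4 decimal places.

0.6735

The sequences differ at 8 of 18 sites (4, 5, 7, 10, 12, 13, 14, 16), so p = 8/18 ≈ 0.444444.
d = −(3/4) ln(1 − 4p/3) = −0.75 ln(1 − 0.592592) = −0.75 ln(0.407408)
  = −0.75 × (-0.897940) = 0.673455 substitutions/site.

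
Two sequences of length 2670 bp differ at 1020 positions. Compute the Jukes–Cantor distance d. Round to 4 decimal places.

p = 1020/2670 ≈ 0.382022.
d = −(3/4) ln(1 − 4p/3) = −0.75 ln(1 − 0.509363) = −0.75 ln(0.490637)
  = −0.75 × (-0.712051) = 0.534038 substitutions/site.

0.5340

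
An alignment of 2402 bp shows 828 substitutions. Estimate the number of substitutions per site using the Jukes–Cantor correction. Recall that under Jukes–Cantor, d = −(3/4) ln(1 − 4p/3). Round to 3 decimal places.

p = 828/2402 ≈ 0.344713.
d = −(3/4) ln(1 − 4p/3) = −0.75 ln(1 − 0.459617) = −0.75 ln(0.540383)
  = −0.75 × (-0.615477) = 0.461608 substitutions/site.

0.462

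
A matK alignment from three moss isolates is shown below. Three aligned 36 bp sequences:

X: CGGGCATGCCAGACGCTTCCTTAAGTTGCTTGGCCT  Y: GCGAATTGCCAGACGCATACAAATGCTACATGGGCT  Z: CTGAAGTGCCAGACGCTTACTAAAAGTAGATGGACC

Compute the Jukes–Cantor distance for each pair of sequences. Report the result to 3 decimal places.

X–Y: 14/36 sites differ → p ≈ 0.388889, d = −0.75 ln(1 − 0.518519) = 0.548166 ≈ 0.548.
X–Z: 13/36 sites differ → p ≈ 0.361111, d = −0.75 ln(1 − 0.481481) = 0.492584 ≈ 0.493.
Y–Z: 11/36 sites differ → p ≈ 0.305556, d = −0.75 ln(1 − 0.407408) = 0.392437 ≈ 0.392.

d(X,Y) = 0.548, d(X,Z) = 0.493, d(Y,Z) = 0.392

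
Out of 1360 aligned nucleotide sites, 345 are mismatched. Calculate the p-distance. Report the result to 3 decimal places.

p = 345/1360 = 0.253676… ≈ 0.254 (to 3 d.p.).

0.254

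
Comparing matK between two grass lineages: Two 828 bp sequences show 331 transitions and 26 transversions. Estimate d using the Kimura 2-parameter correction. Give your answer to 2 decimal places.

P = 331/828 ≈ 0.399758 and Q = 26/828 ≈ 0.031401.
Under the Kimura two-parameter model, d = −½ ln(1 − 2P − Q) − ¼ ln(1 − 2Q).
1 − 2P − Q = 0.169083, giving −½ ln(0.169083) = 0.888683.
1 − 2Q = 0.937198, giving −¼ ln(0.937198) = 0.016215.
d = 0.888683 + 0.016215 = 0.904898.

0.90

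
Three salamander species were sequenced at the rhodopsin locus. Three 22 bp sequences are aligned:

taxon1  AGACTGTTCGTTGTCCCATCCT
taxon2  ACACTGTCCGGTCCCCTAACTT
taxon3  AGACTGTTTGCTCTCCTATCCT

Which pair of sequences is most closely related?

taxon1–taxon2: 8/22 differ, p = 0.364, d = 0.497.
taxon1–taxon3: 4/22 differ, p = 0.182, d = 0.208.
taxon2–taxon3: 7/22 differ, p = 0.318, d = 0.414.
The smallest distance is between taxon1 and taxon3.

taxon1 and taxon3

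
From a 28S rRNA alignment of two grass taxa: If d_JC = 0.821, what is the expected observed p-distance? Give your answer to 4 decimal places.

0.4990

p = (3/4)(1 − e^(−4d/3)) = 0.75 × (1 − e^(-1.094667)) = 0.75 × (1 − 0.334651) = 0.499012.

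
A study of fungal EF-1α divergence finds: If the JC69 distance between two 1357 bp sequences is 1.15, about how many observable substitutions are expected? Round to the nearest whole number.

Invert JC69: p = (3/4)(1 − e^(−4d/3)) = 0.75 × (1 − e^(-1.533333)) = 0.75 × (1 − 0.215815) = 0.588139.
Expected differing sites = pL ≈ 0.588139 × 1357 = 798.104623 ≈ 798.

798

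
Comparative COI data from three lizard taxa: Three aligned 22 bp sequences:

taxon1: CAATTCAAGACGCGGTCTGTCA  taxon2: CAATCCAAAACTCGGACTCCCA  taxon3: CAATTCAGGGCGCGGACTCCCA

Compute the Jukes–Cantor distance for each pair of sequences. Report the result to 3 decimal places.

taxon1–taxon2: 6/22 sites differ → p ≈ 0.272727, d = −0.75 ln(1 − 0.363636) = 0.338988 ≈ 0.339.
taxon1–taxon3: 5/22 sites differ → p ≈ 0.227273, d = −0.75 ln(1 − 0.303031) = 0.270761 ≈ 0.271.
taxon2–taxon3: 5/22 sites differ → p ≈ 0.227273, d = −0.75 ln(1 − 0.303031) = 0.270761 ≈ 0.271.

d(taxon1,taxon2) = 0.339, d(taxon1,taxon3) = 0.271, d(taxon2,taxon3) = 0.271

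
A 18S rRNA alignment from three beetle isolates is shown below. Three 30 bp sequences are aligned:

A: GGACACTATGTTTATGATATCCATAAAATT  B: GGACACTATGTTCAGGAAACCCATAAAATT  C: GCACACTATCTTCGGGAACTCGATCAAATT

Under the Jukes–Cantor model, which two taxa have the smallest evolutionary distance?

A–B: 4/30 differ, p = 0.133, d = 0.147.
A–C: 9/30 differ, p = 0.300, d = 0.383.
B–C: 7/30 differ, p = 0.233, d = 0.280.
The smallest distance is between A and B.

A and B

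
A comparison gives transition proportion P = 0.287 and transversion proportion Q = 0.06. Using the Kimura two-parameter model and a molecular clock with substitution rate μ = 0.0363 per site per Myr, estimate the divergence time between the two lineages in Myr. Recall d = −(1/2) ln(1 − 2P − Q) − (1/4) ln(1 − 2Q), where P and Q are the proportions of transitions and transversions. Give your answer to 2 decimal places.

Under the Kimura two-parameter model, d = −½ ln(1 − 2P − Q) − ¼ ln(1 − 2Q).
1 − 2P − Q = 0.366, giving −½ ln(0.366) = 0.502561.
1 − 2Q = 0.88, giving −¼ ln(0.88) = 0.031958.
d = 0.502561 + 0.031958 = 0.534519.
Under a molecular clock d = 2μt, so t = d/(2μ) = 0.534519 / (2 × 0.0363) = 7.36 Myr.

7.36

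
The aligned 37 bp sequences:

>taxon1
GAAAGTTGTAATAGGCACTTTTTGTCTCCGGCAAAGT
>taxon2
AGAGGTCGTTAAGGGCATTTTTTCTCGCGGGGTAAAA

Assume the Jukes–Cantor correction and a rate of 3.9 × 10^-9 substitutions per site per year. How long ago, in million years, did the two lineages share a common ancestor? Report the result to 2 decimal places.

The sequences differ at 15 of 37 sites, so p = 15/37 ≈ 0.405405.
d = −(3/4) ln(1 − 4p/3) = −0.75 ln(1 − 0.54054) = −0.75 ln(0.45946)
  = −0.75 × (-0.777703) = 0.583277 substitutions/site.
Under a molecular clock d = 2μt, so t = d/(2μ) = 0.583277 / (2 × 3.9 × 10^-9) = 74.78 million years.

74.78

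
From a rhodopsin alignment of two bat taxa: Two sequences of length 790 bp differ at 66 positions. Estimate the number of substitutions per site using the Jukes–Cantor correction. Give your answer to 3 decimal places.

0.089

p = 66/790 ≈ 0.083544.
d = −(3/4) ln(1 − 4p/3) = −0.75 ln(1 − 0.111392) = −0.75 ln(0.888608)
  = −0.75 × (-0.118099) = 0.088574 substitutions/site.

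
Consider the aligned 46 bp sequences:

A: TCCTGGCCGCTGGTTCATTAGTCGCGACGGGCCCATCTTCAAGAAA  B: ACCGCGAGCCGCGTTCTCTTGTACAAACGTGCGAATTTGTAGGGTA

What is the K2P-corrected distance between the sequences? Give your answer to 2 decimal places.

0.91

Of 46 sites, 6 differences are transitions and 18 are transversions, so P = 6/46 ≈ 0.130435 and Q = 18/46 ≈ 0.391304.
Under the Kimura two-parameter model, d = −½ ln(1 − 2P − Q) − ¼ ln(1 − 2Q).
1 − 2P − Q = 0.347826, giving −½ ln(0.347826) = 0.528026.
1 − 2Q = 0.217392, giving −¼ ln(0.217392) = 0.381513.
d = 0.528026 + 0.381513 = 0.909539.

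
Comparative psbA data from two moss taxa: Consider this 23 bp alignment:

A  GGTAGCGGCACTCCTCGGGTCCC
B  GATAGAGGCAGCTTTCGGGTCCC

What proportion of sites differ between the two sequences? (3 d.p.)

The sequences differ at 6 of 23 positions (sites 2, 6, 11, 12, 13, 14).
p = 6/23 = 0.260869… ≈ 0.261 (to 3 d.p.).

0.261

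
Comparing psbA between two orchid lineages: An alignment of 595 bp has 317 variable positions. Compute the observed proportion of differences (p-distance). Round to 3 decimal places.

p = 317/595 = 0.532773… ≈ 0.533 (to 3 d.p.).

0.533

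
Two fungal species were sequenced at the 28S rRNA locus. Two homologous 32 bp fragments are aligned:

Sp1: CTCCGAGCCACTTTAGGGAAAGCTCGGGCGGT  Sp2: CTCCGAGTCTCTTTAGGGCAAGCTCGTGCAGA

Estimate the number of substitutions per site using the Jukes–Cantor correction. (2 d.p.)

0.22

The sequences differ at 6 of 32 sites (8, 10, 19, 27, 30, 32), so p = 6/32 = 0.1875.
d = −(3/4) ln(1 − 4p/3) = −0.75 ln(1 − 0.25) = −0.75 ln(0.75)
  = −0.75 × (-0.287682) = 0.215762 substitutions/site.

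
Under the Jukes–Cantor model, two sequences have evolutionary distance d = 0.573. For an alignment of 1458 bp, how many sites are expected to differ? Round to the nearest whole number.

Invert JC69: p = (3/4)(1 − e^(−4d/3)) = 0.75 × (1 − e^(-0.764)) = 0.75 × (1 − 0.465799) = 0.400651.
Expected differing sites = pL ≈ 0.400651 × 1458 = 584.149158 ≈ 584.

584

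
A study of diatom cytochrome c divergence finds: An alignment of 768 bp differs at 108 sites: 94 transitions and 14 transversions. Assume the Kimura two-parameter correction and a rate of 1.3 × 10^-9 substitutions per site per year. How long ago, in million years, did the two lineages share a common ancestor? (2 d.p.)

P = 94/768 ≈ 0.122396 and Q = 14/768 ≈ 0.018229.
Under the Kimura two-parameter model, d = −½ ln(1 − 2P − Q) − ¼ ln(1 − 2Q).
1 − 2P − Q = 0.736979, giving −½ ln(0.736979) = 0.152598.
1 − 2Q = 0.963542, giving −¼ ln(0.963542) = 0.009285.
d = 0.152598 + 0.009285 = 0.161883.
Under a molecular clock d = 2μt, so t = d/(2μ) = 0.161883 / (2 × 1.3 × 10^-9) = 62.26 million years.

62.26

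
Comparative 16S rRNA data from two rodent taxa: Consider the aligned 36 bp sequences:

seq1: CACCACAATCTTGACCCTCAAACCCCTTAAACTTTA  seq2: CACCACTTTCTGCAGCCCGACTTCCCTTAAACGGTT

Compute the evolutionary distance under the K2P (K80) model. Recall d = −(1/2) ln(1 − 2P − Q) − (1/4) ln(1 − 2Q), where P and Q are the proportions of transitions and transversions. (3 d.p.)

0.506

Of 36 sites, 2 differences are transitions and 11 are transversions, so P = 2/36 ≈ 0.055556 and Q = 11/36 ≈ 0.305556.
Under the Kimura two-parameter model, d = −½ ln(1 − 2P − Q) − ¼ ln(1 − 2Q).
1 − 2P − Q = 0.583332, giving −½ ln(0.583332) = 0.269499.
1 − 2Q = 0.388888, giving −¼ ln(0.388888) = 0.236116.
d = 0.269499 + 0.236116 = 0.505615.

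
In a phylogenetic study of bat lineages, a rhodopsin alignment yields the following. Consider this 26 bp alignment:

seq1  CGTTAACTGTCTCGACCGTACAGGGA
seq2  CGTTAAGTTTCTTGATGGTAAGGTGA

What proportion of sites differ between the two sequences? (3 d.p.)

The sequences differ at 8 of 26 positions (sites 7, 9, 13, 16, 17, 21, 22, 24).
p = 8/26 = 0.307692… ≈ 0.308 (to 3 d.p.).

0.308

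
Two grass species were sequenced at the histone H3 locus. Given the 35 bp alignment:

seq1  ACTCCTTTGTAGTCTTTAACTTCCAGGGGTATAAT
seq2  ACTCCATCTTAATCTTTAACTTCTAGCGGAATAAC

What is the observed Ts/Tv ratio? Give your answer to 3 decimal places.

Transitions are A↔G and C↔T; transversions are all other mismatches.
Transitions: 4. Transversions: 4.
R = 4/4 = 1.000.

1.000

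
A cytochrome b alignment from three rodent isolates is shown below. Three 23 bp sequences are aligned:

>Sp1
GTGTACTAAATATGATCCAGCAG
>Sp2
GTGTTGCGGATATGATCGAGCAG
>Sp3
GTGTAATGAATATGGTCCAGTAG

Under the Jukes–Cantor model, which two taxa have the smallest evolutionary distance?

Sp1–Sp2: 6/23 differ, p = 0.261, d = 0.321.
Sp1–Sp3: 4/23 differ, p = 0.174, d = 0.198.
Sp2–Sp3: 7/23 differ, p = 0.304, d = 0.390.
The smallest distance is between Sp1 and Sp3.

Sp1 and Sp3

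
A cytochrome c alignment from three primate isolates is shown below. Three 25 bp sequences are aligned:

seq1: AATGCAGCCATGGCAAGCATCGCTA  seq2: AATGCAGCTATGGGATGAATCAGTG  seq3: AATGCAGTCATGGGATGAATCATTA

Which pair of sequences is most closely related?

seq2 and seq3

seq1–seq2: 7/25 differ, p = 0.280, d = 0.351.
seq1–seq3: 6/25 differ, p = 0.240, d = 0.289.
seq2–seq3: 4/25 differ, p = 0.160, d = 0.180.
The smallest distance is between seq2 and seq3.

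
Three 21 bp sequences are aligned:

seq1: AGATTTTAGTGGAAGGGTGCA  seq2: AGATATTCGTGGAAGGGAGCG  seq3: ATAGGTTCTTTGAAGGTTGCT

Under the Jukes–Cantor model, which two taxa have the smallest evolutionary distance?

seq1–seq2: 4/21 differ, p = 0.190, d = 0.220.
seq1–seq3: 8/21 differ, p = 0.381, d = 0.532.
seq2–seq3: 8/21 differ, p = 0.381, d = 0.532.
The smallest distance is between seq1 and seq2.

seq1 and seq2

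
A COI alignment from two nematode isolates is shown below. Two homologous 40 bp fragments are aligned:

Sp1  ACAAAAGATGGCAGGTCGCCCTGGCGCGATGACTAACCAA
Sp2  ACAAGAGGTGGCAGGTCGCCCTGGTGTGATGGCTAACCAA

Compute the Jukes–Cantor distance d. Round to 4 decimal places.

The sequences differ at 5 of 40 sites (5, 8, 25, 27, 32), so p = 5/40 = 0.125.
d = −(3/4) ln(1 − 4p/3) = −0.75 ln(1 − 0.166667) = −0.75 ln(0.833333)
  = −0.75 × (-0.182322) = 0.136742 substitutions/site.

0.1367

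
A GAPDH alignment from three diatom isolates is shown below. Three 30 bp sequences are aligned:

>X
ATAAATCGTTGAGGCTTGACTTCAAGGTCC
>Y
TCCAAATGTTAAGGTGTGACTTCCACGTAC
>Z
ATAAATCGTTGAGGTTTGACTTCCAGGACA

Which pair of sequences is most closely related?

X and Z

X–Y: 11/30 differ, p = 0.367, d = 0.503.
X–Z: 4/30 differ, p = 0.133, d = 0.147.
Y–Z: 11/30 differ, p = 0.367, d = 0.503.
The smallest distance is between X and Z.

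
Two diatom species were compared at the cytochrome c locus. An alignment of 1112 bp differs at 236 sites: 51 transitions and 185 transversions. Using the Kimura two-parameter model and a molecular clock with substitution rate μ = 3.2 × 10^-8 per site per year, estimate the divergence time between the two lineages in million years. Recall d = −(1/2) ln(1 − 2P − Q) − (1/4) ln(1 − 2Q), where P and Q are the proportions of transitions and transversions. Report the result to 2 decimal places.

P = 51/1112 ≈ 0.045863 and Q = 185/1112 ≈ 0.166367.
Under the Kimura two-parameter model, d = −½ ln(1 − 2P − Q) − ¼ ln(1 − 2Q).
1 − 2P − Q = 0.741907, giving −½ ln(0.741907) = 0.149266.
1 − 2Q = 0.667266, giving −¼ ln(0.667266) = 0.101142.
d = 0.149266 + 0.101142 = 0.250408.
Under a molecular clock d = 2μt, so t = d/(2μ) = 0.250408 / (2 × 3.2 × 10^-8) = 3.91 million years.

3.91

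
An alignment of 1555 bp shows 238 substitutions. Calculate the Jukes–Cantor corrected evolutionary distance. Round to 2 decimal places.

0.17

p = 238/1555 ≈ 0.153055.
d = −(3/4) ln(1 − 4p/3) = −0.75 ln(1 − 0.204073) = −0.75 ln(0.795927)
  = −0.75 × (-0.228248) = 0.171186 substitutions/site.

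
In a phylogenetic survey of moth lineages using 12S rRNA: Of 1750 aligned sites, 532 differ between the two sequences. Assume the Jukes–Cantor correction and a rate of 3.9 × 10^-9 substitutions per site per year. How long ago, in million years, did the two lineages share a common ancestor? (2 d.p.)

p = 532/1750 = 0.304.
d = −(3/4) ln(1 − 4p/3) = −0.75 ln(1 − 0.405333) = −0.75 ln(0.594667)
  = −0.75 × (-0.519754) = 0.389816 substitutions/site.
Under a molecular clock d = 2μt, so t = d/(2μ) = 0.389816 / (2 × 3.9 × 10^-9) = 49.98 million years.

49.98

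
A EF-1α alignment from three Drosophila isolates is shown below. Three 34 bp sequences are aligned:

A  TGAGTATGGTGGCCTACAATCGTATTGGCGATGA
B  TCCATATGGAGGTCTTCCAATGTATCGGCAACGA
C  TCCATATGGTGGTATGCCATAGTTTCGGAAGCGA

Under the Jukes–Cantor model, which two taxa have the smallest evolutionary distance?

A–B: 12/34 differ, p = 0.353, d = 0.477.
A–C: 14/34 differ, p = 0.412, d = 0.597.
B–C: 8/34 differ, p = 0.235, d = 0.282.
The smallest distance is between B and C.

B and C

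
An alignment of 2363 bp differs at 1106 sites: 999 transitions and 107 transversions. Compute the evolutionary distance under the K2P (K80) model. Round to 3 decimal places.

1.131

P = 999/2363 ≈ 0.422768 and Q = 107/2363 ≈ 0.045281.
Under the Kimura two-parameter model, d = −½ ln(1 − 2P − Q) − ¼ ln(1 − 2Q).
1 − 2P − Q = 0.109183, giving −½ ln(0.109183) = 1.107365.
1 − 2Q = 0.909438, giving −¼ ln(0.909438) = 0.023732.
d = 1.107365 + 0.023732 = 1.131097.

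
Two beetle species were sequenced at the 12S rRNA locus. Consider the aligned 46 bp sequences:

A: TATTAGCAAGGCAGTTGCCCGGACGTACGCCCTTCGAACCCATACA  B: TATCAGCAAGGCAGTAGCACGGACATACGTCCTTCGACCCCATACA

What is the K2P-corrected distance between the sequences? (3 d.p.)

0.144

Of 46 sites, 3 differences are transitions and 3 are transversions, so P = 3/46 ≈ 0.065217 and Q = 3/46 ≈ 0.065217.
Under the Kimura two-parameter model, d = −½ ln(1 − 2P − Q) − ¼ ln(1 − 2Q).
1 − 2P − Q = 0.804349, giving −½ ln(0.804349) = 0.108861.
1 − 2Q = 0.869566, giving −¼ ln(0.869566) = 0.034940.
d = 0.108861 + 0.034940 = 0.143801.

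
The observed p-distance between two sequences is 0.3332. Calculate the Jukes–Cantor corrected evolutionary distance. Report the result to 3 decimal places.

d = −(3/4) ln(1 − 4p/3) = −0.75 ln(1 − 0.444267) = −0.75 ln(0.555733)
  = −0.75 × (-0.587467) = 0.440600 substitutions/site.

0.441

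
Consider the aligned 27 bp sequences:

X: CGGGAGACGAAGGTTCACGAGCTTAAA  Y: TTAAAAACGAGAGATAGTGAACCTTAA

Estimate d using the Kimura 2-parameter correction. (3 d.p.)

1.186

Of 27 sites, 10 differences are transitions and 4 are transversions, so P = 10/27 ≈ 0.37037 and Q = 4/27 ≈ 0.148148.
Under the Kimura two-parameter model, d = −½ ln(1 − 2P − Q) − ¼ ln(1 − 2Q).
1 − 2P − Q = 0.111112, giving −½ ln(0.111112) = 1.098608.
1 − 2Q = 0.703704, giving −¼ ln(0.703704) = 0.087849.
d = 1.098608 + 0.087849 = 1.186457.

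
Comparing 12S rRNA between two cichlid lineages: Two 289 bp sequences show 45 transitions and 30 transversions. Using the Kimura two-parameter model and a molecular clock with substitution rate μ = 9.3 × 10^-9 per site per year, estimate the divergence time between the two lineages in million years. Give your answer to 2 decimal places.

17.55

P = 45/289 ≈ 0.155709 and Q = 30/289 ≈ 0.103806.
Under the Kimura two-parameter model, d = −½ ln(1 − 2P − Q) − ¼ ln(1 − 2Q).
1 − 2P − Q = 0.584776, giving −½ ln(0.584776) = 0.268263.
1 − 2Q = 0.792388, giving −¼ ln(0.792388) = 0.058176.
d = 0.268263 + 0.058176 = 0.326439.
Under a molecular clock d = 2μt, so t = d/(2μ) = 0.326439 / (2 × 9.3 × 10^-9) = 17.55 million years.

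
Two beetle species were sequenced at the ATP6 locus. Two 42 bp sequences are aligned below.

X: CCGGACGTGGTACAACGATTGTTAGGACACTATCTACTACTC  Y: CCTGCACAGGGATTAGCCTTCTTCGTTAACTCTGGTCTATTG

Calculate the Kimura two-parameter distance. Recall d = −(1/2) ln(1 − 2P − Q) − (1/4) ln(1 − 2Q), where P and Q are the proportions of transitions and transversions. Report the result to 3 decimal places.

Of 42 sites, 2 differences are transitions and 20 are transversions, so P = 2/42 ≈ 0.047619 and Q = 20/42 ≈ 0.47619.
Under the Kimura two-parameter model, d = −½ ln(1 − 2P − Q) − ¼ ln(1 − 2Q).
1 − 2P − Q = 0.428572, giving −½ ln(0.428572) = 0.423648.
1 − 2Q = 0.04762, giving −¼ ln(0.04762) = 0.761126.
d = 0.423648 + 0.761126 = 1.184774.

1.185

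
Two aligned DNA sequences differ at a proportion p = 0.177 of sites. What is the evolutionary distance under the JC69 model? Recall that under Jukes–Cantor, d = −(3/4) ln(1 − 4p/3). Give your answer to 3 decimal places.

0.202

d = −(3/4) ln(1 − 4p/3) = −0.75 ln(1 − 0.236) = −0.75 ln(0.764)
  = −0.75 × (-0.269187) = 0.201890 substitutions/site.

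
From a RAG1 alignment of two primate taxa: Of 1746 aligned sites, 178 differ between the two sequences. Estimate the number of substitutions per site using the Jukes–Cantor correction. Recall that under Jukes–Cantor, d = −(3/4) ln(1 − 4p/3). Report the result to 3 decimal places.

0.110

p = 178/1746 ≈ 0.101947.
d = −(3/4) ln(1 − 4p/3) = −0.75 ln(1 − 0.135929) = −0.75 ln(0.864071)
  = −0.75 × (-0.146100) = 0.109575 substitutions/site.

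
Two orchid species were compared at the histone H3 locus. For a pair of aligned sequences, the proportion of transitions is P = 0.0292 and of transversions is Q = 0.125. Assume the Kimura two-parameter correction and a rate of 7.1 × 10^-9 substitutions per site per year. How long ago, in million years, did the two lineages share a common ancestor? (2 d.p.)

12.20

Under the Kimura two-parameter model, d = −½ ln(1 − 2P − Q) − ¼ ln(1 − 2Q).
1 − 2P − Q = 0.8166, giving −½ ln(0.8166) = 0.101303.
1 − 2Q = 0.75, giving −¼ ln(0.75) = 0.071921.
d = 0.101303 + 0.071921 = 0.173224.
Under a molecular clock d = 2μt, so t = d/(2μ) = 0.173224 / (2 × 7.1 × 10^-9) = 12.20 million years.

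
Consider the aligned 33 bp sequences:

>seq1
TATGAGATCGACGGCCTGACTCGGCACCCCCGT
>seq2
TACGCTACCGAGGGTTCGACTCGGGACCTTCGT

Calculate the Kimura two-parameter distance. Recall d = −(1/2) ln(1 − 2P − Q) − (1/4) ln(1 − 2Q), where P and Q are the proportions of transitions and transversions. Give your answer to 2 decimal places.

0.46

Of 33 sites, 7 differences are transitions and 4 are transversions, so P = 7/33 ≈ 0.212121 and Q = 4/33 ≈ 0.121212.
Under the Kimura two-parameter model, d = −½ ln(1 − 2P − Q) − ¼ ln(1 − 2Q).
1 − 2P − Q = 0.454546, giving −½ ln(0.454546) = 0.394228.
1 − 2Q = 0.757576, giving −¼ ln(0.757576) = 0.069408.
d = 0.394228 + 0.069408 = 0.463636.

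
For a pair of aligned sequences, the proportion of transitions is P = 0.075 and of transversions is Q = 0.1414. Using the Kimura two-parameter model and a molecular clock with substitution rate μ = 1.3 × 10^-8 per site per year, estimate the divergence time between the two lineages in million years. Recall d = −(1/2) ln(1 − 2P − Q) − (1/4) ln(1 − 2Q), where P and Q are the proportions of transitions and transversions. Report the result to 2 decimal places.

Under the Kimura two-parameter model, d = −½ ln(1 − 2P − Q) − ¼ ln(1 − 2Q).
1 − 2P − Q = 0.7086, giving −½ ln(0.7086) = 0.172232.
1 − 2Q = 0.7172, giving −¼ ln(0.7172) = 0.083100.
d = 0.172232 + 0.083100 = 0.255332.
Under a molecular clock d = 2μt, so t = d/(2μ) = 0.255332 / (2 × 1.3 × 10^-8) = 9.82 million years.

9.82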